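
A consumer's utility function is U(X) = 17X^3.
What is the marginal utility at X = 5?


MU = dU/dX = 17*3*X^(3-1)
MU = 51*X^2
At X = 5:
MU = 51 * 5^2
MU = 51 * 25 = 1275

1275


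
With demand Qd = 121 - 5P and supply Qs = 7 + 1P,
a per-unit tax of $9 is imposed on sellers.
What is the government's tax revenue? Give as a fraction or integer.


With tax on sellers, new supply: Qs' = 7 + 1(P - 9)
= 1P - 2
New equilibrium quantity:
Q_new = 37/2
Tax revenue = tax * Q_new = 9 * 37/2 = 333/2

333/2


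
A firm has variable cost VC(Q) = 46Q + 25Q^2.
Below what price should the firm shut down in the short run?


AVC(Q) = VC(Q)/Q = 46 + 25Q
AVC is increasing in Q, so minimum AVC is at Q -> 0+.
Min AVC = 46
The firm should shut down if P < 46.

46


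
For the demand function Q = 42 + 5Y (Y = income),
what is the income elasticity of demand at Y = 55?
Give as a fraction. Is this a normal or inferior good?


dQ/dY = 5
At Y = 55: Q = 42 + 5*55 = 317
Ey = (dQ/dY)(Y/Q) = 5 * 55 / 317 = 275/317
Since Ey > 0, this is a normal good.

275/317 (normal good)


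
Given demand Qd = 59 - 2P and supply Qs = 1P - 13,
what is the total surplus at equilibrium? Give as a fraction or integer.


Find equilibrium: 59 - 2P = 1P - 13
59 + 13 = 3P
P* = 72/3 = 24
Q* = 1*24 - 13 = 11
Inverse demand: P = 59/2 - Q/2, so P_max = 59/2
Inverse supply: P = 13 + Q/1, so P_min = 13
CS = (1/2) * 11 * (59/2 - 24) = 121/4
PS = (1/2) * 11 * (24 - 13) = 121/2
TS = CS + PS = 121/4 + 121/2 = 363/4

363/4


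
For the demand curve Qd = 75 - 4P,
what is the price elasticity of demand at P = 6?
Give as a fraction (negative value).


dQ/dP = -4
At P = 6: Q = 75 - 4*6 = 51
E = (dQ/dP)(P/Q) = (-4)(6/51) = -8/17

-8/17


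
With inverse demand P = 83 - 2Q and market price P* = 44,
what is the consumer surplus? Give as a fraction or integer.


Maximum willingness to pay (at Q=0): P_max = 83
Quantity demanded at P* = 44:
Q* = (83 - 44)/2 = 39/2
CS = (1/2) * Q* * (P_max - P*)
CS = (1/2) * 39/2 * (83 - 44)
CS = (1/2) * 39/2 * 39 = 1521/4

1521/4


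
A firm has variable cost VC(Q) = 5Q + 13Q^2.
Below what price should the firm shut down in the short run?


AVC(Q) = VC(Q)/Q = 5 + 13Q
AVC is increasing in Q, so minimum AVC is at Q -> 0+.
Min AVC = 5
The firm should shut down if P < 5.

5


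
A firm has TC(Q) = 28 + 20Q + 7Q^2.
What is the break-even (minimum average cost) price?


AC(Q) = 28/Q + 20 + 7Q
To minimize: dAC/dQ = -28/Q^2 + 7 = 0
Q^2 = 28/7 = 4
Q* = 2
Min AC = 28/2 + 20 + 7*2
Min AC = 14 + 20 + 14 = 48

48


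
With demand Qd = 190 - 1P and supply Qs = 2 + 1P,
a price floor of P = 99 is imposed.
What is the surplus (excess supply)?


At P = 99:
Qd = 190 - 1*99 = 91
Qs = 2 + 1*99 = 101
Surplus = Qs - Qd = 101 - 91 = 10

10


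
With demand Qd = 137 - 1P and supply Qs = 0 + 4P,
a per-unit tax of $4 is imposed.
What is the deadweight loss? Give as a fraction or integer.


Pre-tax equilibrium quantity: Q* = 548/5
Post-tax equilibrium quantity: Q_tax = 532/5
Reduction in quantity: Q* - Q_tax = 16/5
DWL = (1/2) * tax * (Q* - Q_tax)
DWL = (1/2) * 4 * 16/5 = 32/5

32/5


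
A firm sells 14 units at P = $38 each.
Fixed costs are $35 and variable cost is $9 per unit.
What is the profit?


Total Revenue = P * Q = 38 * 14 = $532
Total Cost = FC + VC*Q = 35 + 9*14 = $161
Profit = TR - TC = 532 - 161 = $371

$371


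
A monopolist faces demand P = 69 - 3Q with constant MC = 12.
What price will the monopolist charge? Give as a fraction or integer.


MR = 69 - 6Q
Set MR = MC: 69 - 6Q = 12
Q* = 19/2
Substitute into demand:
P* = 69 - 3*19/2 = 81/2

81/2


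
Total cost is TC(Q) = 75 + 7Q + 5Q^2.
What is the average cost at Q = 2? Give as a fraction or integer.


TC(2) = 75 + 7*2 + 5*2^2
TC(2) = 75 + 14 + 20 = 109
AC = TC/Q = 109/2 = 109/2

109/2


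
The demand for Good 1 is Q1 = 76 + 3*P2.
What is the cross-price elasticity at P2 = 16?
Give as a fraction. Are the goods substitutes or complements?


dQ1/dP2 = 3
At P2 = 16: Q1 = 76 + 3*16 = 124
Exy = (dQ1/dP2)(P2/Q1) = 3 * 16 / 124 = 12/31
Since Exy > 0, the goods are substitutes.

12/31 (substitutes)


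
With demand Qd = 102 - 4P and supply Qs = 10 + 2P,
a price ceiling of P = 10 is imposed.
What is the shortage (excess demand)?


At P = 10:
Qd = 102 - 4*10 = 62
Qs = 10 + 2*10 = 30
Shortage = Qd - Qs = 62 - 30 = 32

32


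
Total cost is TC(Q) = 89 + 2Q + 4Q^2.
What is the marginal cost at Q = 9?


MC = dTC/dQ = 2 + 2*4*Q
At Q = 9:
MC = 2 + 8*9
MC = 2 + 72 = 74

74


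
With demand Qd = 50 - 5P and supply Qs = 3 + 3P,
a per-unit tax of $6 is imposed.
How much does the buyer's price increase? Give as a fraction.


With a per-unit tax, the buyer's price increase depends on relative slopes.
Supply slope: d = 3, Demand slope: b = 5
Buyer's price increase = d * tax / (b + d)
= 3 * 6 / (5 + 3)
= 18 / 8 = 9/4

9/4


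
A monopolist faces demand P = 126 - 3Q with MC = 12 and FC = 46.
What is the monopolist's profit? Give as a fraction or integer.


MR = MC: 126 - 6Q = 12
Q* = 19
P* = 126 - 3*19 = 69
Profit = (P* - MC)*Q* - FC
= (69 - 12)*19 - 46
= 57*19 - 46
= 1083 - 46 = 1037

1037


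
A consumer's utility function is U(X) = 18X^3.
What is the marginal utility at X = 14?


MU = dU/dX = 18*3*X^(3-1)
MU = 54*X^2
At X = 14:
MU = 54 * 14^2
MU = 54 * 196 = 10584

10584


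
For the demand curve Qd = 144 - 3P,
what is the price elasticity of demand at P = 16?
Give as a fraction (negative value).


dQ/dP = -3
At P = 16: Q = 144 - 3*16 = 96
E = (dQ/dP)(P/Q) = (-3)(16/96) = -1/2

-1/2


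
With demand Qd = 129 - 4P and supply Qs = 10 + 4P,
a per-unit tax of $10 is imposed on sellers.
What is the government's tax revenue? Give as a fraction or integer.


With tax on sellers, new supply: Qs' = 10 + 4(P - 10)
= 4P - 30
New equilibrium quantity:
Q_new = 99/2
Tax revenue = tax * Q_new = 10 * 99/2 = 495

495


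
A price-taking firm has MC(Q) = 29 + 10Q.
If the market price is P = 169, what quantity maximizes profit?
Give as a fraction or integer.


In perfect competition, profit is maximized where P = MC.
169 = 29 + 10Q
140 = 10Q
Q* = 140/10 = 14

14


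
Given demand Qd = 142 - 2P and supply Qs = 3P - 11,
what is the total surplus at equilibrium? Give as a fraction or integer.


Find equilibrium: 142 - 2P = 3P - 11
142 + 11 = 5P
P* = 153/5 = 153/5
Q* = 3*153/5 - 11 = 404/5
Inverse demand: P = 71 - Q/2, so P_max = 71
Inverse supply: P = 11/3 + Q/3, so P_min = 11/3
CS = (1/2) * 404/5 * (71 - 153/5) = 40804/25
PS = (1/2) * 404/5 * (153/5 - 11/3) = 81608/75
TS = CS + PS = 40804/25 + 81608/75 = 40804/15

40804/15


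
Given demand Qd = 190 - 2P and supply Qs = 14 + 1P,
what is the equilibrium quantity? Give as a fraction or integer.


First find equilibrium price:
190 - 2P = 14 + 1P
P* = 176/3 = 176/3
Then substitute into demand:
Q* = 190 - 2 * 176/3 = 218/3

218/3


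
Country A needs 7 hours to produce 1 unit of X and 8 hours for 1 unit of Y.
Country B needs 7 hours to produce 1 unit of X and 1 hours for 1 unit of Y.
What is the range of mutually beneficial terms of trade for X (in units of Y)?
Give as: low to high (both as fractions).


Opportunity cost of X for Country A = hours_X / hours_Y = 7/8 = 7/8 units of Y
Opportunity cost of X for Country B = hours_X / hours_Y = 7/1 = 7 units of Y
Terms of trade must be between the two opportunity costs.
Range: 7/8 to 7

7/8 to 7


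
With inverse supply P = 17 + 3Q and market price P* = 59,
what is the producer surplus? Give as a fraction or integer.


Minimum supply price (at Q=0): P_min = 17
Quantity supplied at P* = 59:
Q* = (59 - 17)/3 = 14
PS = (1/2) * Q* * (P* - P_min)
PS = (1/2) * 14 * (59 - 17)
PS = (1/2) * 14 * 42 = 294

294


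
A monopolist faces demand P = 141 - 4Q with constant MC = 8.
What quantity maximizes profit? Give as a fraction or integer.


TR = P*Q = (141 - 4Q)Q = 141Q - 4Q^2
MR = dTR/dQ = 141 - 8Q
Set MR = MC:
141 - 8Q = 8
133 = 8Q
Q* = 133/8 = 133/8

133/8


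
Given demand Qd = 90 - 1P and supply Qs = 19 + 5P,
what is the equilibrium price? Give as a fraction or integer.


At equilibrium, Qd = Qs.
90 - 1P = 19 + 5P
90 - 19 = 1P + 5P
71 = 6P
P* = 71/6 = 71/6

71/6


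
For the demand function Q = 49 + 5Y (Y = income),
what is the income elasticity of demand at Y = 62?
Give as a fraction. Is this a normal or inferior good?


dQ/dY = 5
At Y = 62: Q = 49 + 5*62 = 359
Ey = (dQ/dY)(Y/Q) = 5 * 62 / 359 = 310/359
Since Ey > 0, this is a normal good.

310/359 (normal good)


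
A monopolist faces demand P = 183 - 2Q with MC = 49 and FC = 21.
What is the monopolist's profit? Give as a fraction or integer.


MR = MC: 183 - 4Q = 49
Q* = 67/2
P* = 183 - 2*67/2 = 116
Profit = (P* - MC)*Q* - FC
= (116 - 49)*67/2 - 21
= 67*67/2 - 21
= 4489/2 - 21 = 4447/2

4447/2


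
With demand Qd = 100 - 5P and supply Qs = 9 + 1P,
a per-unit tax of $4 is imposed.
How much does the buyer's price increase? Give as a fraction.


With a per-unit tax, the buyer's price increase depends on relative slopes.
Supply slope: d = 1, Demand slope: b = 5
Buyer's price increase = d * tax / (b + d)
= 1 * 4 / (5 + 1)
= 4 / 6 = 2/3

2/3


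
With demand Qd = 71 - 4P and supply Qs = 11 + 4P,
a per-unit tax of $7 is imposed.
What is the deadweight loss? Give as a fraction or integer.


Pre-tax equilibrium quantity: Q* = 41
Post-tax equilibrium quantity: Q_tax = 27
Reduction in quantity: Q* - Q_tax = 14
DWL = (1/2) * tax * (Q* - Q_tax)
DWL = (1/2) * 7 * 14 = 49

49


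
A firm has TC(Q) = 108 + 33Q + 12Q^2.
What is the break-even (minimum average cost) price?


AC(Q) = 108/Q + 33 + 12Q
To minimize: dAC/dQ = -108/Q^2 + 12 = 0
Q^2 = 108/12 = 9
Q* = 3
Min AC = 108/3 + 33 + 12*3
Min AC = 36 + 33 + 36 = 105

105


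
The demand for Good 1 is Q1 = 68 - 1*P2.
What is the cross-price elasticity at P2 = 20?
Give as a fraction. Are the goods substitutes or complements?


dQ1/dP2 = -1
At P2 = 20: Q1 = 68 - 1*20 = 48
Exy = (dQ1/dP2)(P2/Q1) = -1 * 20 / 48 = -5/12
Since Exy < 0, the goods are complements.

-5/12 (complements)


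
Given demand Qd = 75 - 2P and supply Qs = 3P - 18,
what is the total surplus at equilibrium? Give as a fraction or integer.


Find equilibrium: 75 - 2P = 3P - 18
75 + 18 = 5P
P* = 93/5 = 93/5
Q* = 3*93/5 - 18 = 189/5
Inverse demand: P = 75/2 - Q/2, so P_max = 75/2
Inverse supply: P = 6 + Q/3, so P_min = 6
CS = (1/2) * 189/5 * (75/2 - 93/5) = 35721/100
PS = (1/2) * 189/5 * (93/5 - 6) = 11907/50
TS = CS + PS = 35721/100 + 11907/50 = 11907/20

11907/20


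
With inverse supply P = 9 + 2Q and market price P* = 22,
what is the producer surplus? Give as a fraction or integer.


Minimum supply price (at Q=0): P_min = 9
Quantity supplied at P* = 22:
Q* = (22 - 9)/2 = 13/2
PS = (1/2) * Q* * (P* - P_min)
PS = (1/2) * 13/2 * (22 - 9)
PS = (1/2) * 13/2 * 13 = 169/4

169/4


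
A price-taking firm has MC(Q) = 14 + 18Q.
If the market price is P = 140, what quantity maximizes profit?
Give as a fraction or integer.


In perfect competition, profit is maximized where P = MC.
140 = 14 + 18Q
126 = 18Q
Q* = 126/18 = 7

7


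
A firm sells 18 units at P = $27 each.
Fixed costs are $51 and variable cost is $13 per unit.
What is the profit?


Total Revenue = P * Q = 27 * 18 = $486
Total Cost = FC + VC*Q = 51 + 13*18 = $285
Profit = TR - TC = 486 - 285 = $201

$201


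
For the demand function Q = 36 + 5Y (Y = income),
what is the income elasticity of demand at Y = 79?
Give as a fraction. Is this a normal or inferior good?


dQ/dY = 5
At Y = 79: Q = 36 + 5*79 = 431
Ey = (dQ/dY)(Y/Q) = 5 * 79 / 431 = 395/431
Since Ey > 0, this is a normal good.

395/431 (normal good)


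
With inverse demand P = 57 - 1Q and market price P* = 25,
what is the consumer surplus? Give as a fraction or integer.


Maximum willingness to pay (at Q=0): P_max = 57
Quantity demanded at P* = 25:
Q* = (57 - 25)/1 = 32
CS = (1/2) * Q* * (P_max - P*)
CS = (1/2) * 32 * (57 - 25)
CS = (1/2) * 32 * 32 = 512

512


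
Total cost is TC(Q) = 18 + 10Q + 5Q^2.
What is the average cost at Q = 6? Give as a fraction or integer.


TC(6) = 18 + 10*6 + 5*6^2
TC(6) = 18 + 60 + 180 = 258
AC = TC/Q = 258/6 = 43

43


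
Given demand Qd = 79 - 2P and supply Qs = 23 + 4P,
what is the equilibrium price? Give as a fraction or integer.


At equilibrium, Qd = Qs.
79 - 2P = 23 + 4P
79 - 23 = 2P + 4P
56 = 6P
P* = 56/6 = 28/3

28/3


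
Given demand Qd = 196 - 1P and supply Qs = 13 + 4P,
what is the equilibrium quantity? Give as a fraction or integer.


First find equilibrium price:
196 - 1P = 13 + 4P
P* = 183/5 = 183/5
Then substitute into demand:
Q* = 196 - 1 * 183/5 = 797/5

797/5


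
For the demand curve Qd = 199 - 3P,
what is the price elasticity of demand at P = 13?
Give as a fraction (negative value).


dQ/dP = -3
At P = 13: Q = 199 - 3*13 = 160
E = (dQ/dP)(P/Q) = (-3)(13/160) = -39/160

-39/160


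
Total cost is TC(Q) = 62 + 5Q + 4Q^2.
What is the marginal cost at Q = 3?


MC = dTC/dQ = 5 + 2*4*Q
At Q = 3:
MC = 5 + 8*3
MC = 5 + 24 = 29

29


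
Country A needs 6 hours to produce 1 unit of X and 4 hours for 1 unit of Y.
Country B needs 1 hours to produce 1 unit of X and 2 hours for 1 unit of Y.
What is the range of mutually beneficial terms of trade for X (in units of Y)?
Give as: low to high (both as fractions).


Opportunity cost of X for Country A = hours_X / hours_Y = 6/4 = 3/2 units of Y
Opportunity cost of X for Country B = hours_X / hours_Y = 1/2 = 1/2 units of Y
Terms of trade must be between the two opportunity costs.
Range: 1/2 to 3/2

1/2 to 3/2


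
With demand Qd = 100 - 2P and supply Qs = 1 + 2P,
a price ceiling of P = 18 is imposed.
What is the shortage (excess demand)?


At P = 18:
Qd = 100 - 2*18 = 64
Qs = 1 + 2*18 = 37
Shortage = Qd - Qs = 64 - 37 = 27

27


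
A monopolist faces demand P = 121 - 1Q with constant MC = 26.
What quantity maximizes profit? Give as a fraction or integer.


TR = P*Q = (121 - 1Q)Q = 121Q - 1Q^2
MR = dTR/dQ = 121 - 2Q
Set MR = MC:
121 - 2Q = 26
95 = 2Q
Q* = 95/2 = 95/2

95/2


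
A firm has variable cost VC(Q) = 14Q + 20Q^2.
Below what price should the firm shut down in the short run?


AVC(Q) = VC(Q)/Q = 14 + 20Q
AVC is increasing in Q, so minimum AVC is at Q -> 0+.
Min AVC = 14
The firm should shut down if P < 14.

14


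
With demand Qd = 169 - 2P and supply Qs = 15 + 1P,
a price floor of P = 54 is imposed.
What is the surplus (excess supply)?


At P = 54:
Qd = 169 - 2*54 = 61
Qs = 15 + 1*54 = 69
Surplus = Qs - Qd = 69 - 61 = 8

8


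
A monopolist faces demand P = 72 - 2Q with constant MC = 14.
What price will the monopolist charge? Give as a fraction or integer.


MR = 72 - 4Q
Set MR = MC: 72 - 4Q = 14
Q* = 29/2
Substitute into demand:
P* = 72 - 2*29/2 = 43

43


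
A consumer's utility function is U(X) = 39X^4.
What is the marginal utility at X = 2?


MU = dU/dX = 39*4*X^(4-1)
MU = 156*X^3
At X = 2:
MU = 156 * 2^3
MU = 156 * 8 = 1248

1248


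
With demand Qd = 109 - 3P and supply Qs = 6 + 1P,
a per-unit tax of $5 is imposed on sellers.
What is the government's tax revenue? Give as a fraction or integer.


With tax on sellers, new supply: Qs' = 6 + 1(P - 5)
= 1 + 1P
New equilibrium quantity:
Q_new = 28
Tax revenue = tax * Q_new = 5 * 28 = 140

140


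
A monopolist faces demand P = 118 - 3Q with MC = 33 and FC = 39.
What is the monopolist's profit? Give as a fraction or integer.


MR = MC: 118 - 6Q = 33
Q* = 85/6
P* = 118 - 3*85/6 = 151/2
Profit = (P* - MC)*Q* - FC
= (151/2 - 33)*85/6 - 39
= 85/2*85/6 - 39
= 7225/12 - 39 = 6757/12

6757/12


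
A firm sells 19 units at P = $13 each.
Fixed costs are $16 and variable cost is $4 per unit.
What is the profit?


Total Revenue = P * Q = 13 * 19 = $247
Total Cost = FC + VC*Q = 16 + 4*19 = $92
Profit = TR - TC = 247 - 92 = $155

$155


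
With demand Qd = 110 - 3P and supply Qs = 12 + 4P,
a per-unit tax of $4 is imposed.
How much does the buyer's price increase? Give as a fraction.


With a per-unit tax, the buyer's price increase depends on relative slopes.
Supply slope: d = 4, Demand slope: b = 3
Buyer's price increase = d * tax / (b + d)
= 4 * 4 / (3 + 4)
= 16 / 7 = 16/7

16/7


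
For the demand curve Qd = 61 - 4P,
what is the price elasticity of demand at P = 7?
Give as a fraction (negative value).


dQ/dP = -4
At P = 7: Q = 61 - 4*7 = 33
E = (dQ/dP)(P/Q) = (-4)(7/33) = -28/33

-28/33


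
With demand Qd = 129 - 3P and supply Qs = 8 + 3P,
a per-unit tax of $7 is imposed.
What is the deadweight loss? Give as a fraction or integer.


Pre-tax equilibrium quantity: Q* = 137/2
Post-tax equilibrium quantity: Q_tax = 58
Reduction in quantity: Q* - Q_tax = 21/2
DWL = (1/2) * tax * (Q* - Q_tax)
DWL = (1/2) * 7 * 21/2 = 147/4

147/4


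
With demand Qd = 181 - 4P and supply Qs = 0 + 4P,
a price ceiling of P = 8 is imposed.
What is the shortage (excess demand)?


At P = 8:
Qd = 181 - 4*8 = 149
Qs = 0 + 4*8 = 32
Shortage = Qd - Qs = 149 - 32 = 117

117


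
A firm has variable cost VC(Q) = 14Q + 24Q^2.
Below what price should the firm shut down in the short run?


AVC(Q) = VC(Q)/Q = 14 + 24Q
AVC is increasing in Q, so minimum AVC is at Q -> 0+.
Min AVC = 14
The firm should shut down if P < 14.

14


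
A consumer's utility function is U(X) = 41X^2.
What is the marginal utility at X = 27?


MU = dU/dX = 41*2*X^(2-1)
MU = 82*X^1
At X = 27:
MU = 82 * 27^1
MU = 82 * 27 = 2214

2214


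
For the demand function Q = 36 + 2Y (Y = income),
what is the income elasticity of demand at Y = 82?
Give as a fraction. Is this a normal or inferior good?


dQ/dY = 2
At Y = 82: Q = 36 + 2*82 = 200
Ey = (dQ/dY)(Y/Q) = 2 * 82 / 200 = 41/50
Since Ey > 0, this is a normal good.

41/50 (normal good)


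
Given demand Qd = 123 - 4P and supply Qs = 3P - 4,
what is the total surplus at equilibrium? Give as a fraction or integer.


Find equilibrium: 123 - 4P = 3P - 4
123 + 4 = 7P
P* = 127/7 = 127/7
Q* = 3*127/7 - 4 = 353/7
Inverse demand: P = 123/4 - Q/4, so P_max = 123/4
Inverse supply: P = 4/3 + Q/3, so P_min = 4/3
CS = (1/2) * 353/7 * (123/4 - 127/7) = 124609/392
PS = (1/2) * 353/7 * (127/7 - 4/3) = 124609/294
TS = CS + PS = 124609/392 + 124609/294 = 124609/168

124609/168


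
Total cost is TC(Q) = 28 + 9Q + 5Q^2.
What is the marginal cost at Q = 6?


MC = dTC/dQ = 9 + 2*5*Q
At Q = 6:
MC = 9 + 10*6
MC = 9 + 60 = 69

69


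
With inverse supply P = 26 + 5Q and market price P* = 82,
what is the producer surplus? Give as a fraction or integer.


Minimum supply price (at Q=0): P_min = 26
Quantity supplied at P* = 82:
Q* = (82 - 26)/5 = 56/5
PS = (1/2) * Q* * (P* - P_min)
PS = (1/2) * 56/5 * (82 - 26)
PS = (1/2) * 56/5 * 56 = 1568/5

1568/5


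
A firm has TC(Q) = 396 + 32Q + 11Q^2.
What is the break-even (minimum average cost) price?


AC(Q) = 396/Q + 32 + 11Q
To minimize: dAC/dQ = -396/Q^2 + 11 = 0
Q^2 = 396/11 = 36
Q* = 6
Min AC = 396/6 + 32 + 11*6
Min AC = 66 + 32 + 66 = 164

164


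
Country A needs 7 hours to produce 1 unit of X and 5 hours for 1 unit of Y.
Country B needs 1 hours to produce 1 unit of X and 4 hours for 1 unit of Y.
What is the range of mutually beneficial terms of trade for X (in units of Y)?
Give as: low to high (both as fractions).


Opportunity cost of X for Country A = hours_X / hours_Y = 7/5 = 7/5 units of Y
Opportunity cost of X for Country B = hours_X / hours_Y = 1/4 = 1/4 units of Y
Terms of trade must be between the two opportunity costs.
Range: 1/4 to 7/5

1/4 to 7/5


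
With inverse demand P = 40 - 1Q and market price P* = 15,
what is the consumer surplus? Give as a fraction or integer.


Maximum willingness to pay (at Q=0): P_max = 40
Quantity demanded at P* = 15:
Q* = (40 - 15)/1 = 25
CS = (1/2) * Q* * (P_max - P*)
CS = (1/2) * 25 * (40 - 15)
CS = (1/2) * 25 * 25 = 625/2

625/2


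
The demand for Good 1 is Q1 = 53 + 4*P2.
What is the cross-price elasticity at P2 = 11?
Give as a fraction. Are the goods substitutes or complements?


dQ1/dP2 = 4
At P2 = 11: Q1 = 53 + 4*11 = 97
Exy = (dQ1/dP2)(P2/Q1) = 4 * 11 / 97 = 44/97
Since Exy > 0, the goods are substitutes.

44/97 (substitutes)


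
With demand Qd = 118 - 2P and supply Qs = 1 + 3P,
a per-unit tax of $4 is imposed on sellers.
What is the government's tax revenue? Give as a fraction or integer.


With tax on sellers, new supply: Qs' = 1 + 3(P - 4)
= 3P - 11
New equilibrium quantity:
Q_new = 332/5
Tax revenue = tax * Q_new = 4 * 332/5 = 1328/5

1328/5


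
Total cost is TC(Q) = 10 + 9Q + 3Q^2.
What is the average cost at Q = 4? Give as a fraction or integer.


TC(4) = 10 + 9*4 + 3*4^2
TC(4) = 10 + 36 + 48 = 94
AC = TC/Q = 94/4 = 47/2

47/2


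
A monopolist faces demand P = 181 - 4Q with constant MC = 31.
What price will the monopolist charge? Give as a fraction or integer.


MR = 181 - 8Q
Set MR = MC: 181 - 8Q = 31
Q* = 75/4
Substitute into demand:
P* = 181 - 4*75/4 = 106

106


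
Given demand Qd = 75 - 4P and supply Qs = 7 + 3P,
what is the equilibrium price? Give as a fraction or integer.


At equilibrium, Qd = Qs.
75 - 4P = 7 + 3P
75 - 7 = 4P + 3P
68 = 7P
P* = 68/7 = 68/7

68/7


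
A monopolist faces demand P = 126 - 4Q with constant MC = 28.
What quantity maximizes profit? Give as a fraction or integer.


TR = P*Q = (126 - 4Q)Q = 126Q - 4Q^2
MR = dTR/dQ = 126 - 8Q
Set MR = MC:
126 - 8Q = 28
98 = 8Q
Q* = 98/8 = 49/4

49/4


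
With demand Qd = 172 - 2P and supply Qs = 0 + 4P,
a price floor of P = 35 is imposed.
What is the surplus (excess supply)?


At P = 35:
Qd = 172 - 2*35 = 102
Qs = 0 + 4*35 = 140
Surplus = Qs - Qd = 140 - 102 = 38

38


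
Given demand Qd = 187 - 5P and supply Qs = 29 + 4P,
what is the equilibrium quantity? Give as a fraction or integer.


First find equilibrium price:
187 - 5P = 29 + 4P
P* = 158/9 = 158/9
Then substitute into demand:
Q* = 187 - 5 * 158/9 = 893/9

893/9


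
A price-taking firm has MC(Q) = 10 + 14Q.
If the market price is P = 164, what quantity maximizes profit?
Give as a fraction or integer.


In perfect competition, profit is maximized where P = MC.
164 = 10 + 14Q
154 = 14Q
Q* = 154/14 = 11

11


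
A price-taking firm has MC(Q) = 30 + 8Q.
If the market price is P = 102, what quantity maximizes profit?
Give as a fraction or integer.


In perfect competition, profit is maximized where P = MC.
102 = 30 + 8Q
72 = 8Q
Q* = 72/8 = 9

9


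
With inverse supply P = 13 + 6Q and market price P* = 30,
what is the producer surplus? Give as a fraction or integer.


Minimum supply price (at Q=0): P_min = 13
Quantity supplied at P* = 30:
Q* = (30 - 13)/6 = 17/6
PS = (1/2) * Q* * (P* - P_min)
PS = (1/2) * 17/6 * (30 - 13)
PS = (1/2) * 17/6 * 17 = 289/12

289/12


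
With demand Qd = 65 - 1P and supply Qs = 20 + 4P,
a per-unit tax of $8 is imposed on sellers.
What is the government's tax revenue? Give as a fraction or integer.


With tax on sellers, new supply: Qs' = 20 + 4(P - 8)
= 4P - 12
New equilibrium quantity:
Q_new = 248/5
Tax revenue = tax * Q_new = 8 * 248/5 = 1984/5

1984/5


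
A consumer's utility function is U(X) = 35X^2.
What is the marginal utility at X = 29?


MU = dU/dX = 35*2*X^(2-1)
MU = 70*X^1
At X = 29:
MU = 70 * 29^1
MU = 70 * 29 = 2030

2030


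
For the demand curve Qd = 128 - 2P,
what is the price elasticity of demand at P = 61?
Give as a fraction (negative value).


dQ/dP = -2
At P = 61: Q = 128 - 2*61 = 6
E = (dQ/dP)(P/Q) = (-2)(61/6) = -61/3

-61/3


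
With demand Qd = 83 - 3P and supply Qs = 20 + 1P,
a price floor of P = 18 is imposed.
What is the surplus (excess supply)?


At P = 18:
Qd = 83 - 3*18 = 29
Qs = 20 + 1*18 = 38
Surplus = Qs - Qd = 38 - 29 = 9

9


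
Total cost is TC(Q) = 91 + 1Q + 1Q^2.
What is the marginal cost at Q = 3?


MC = dTC/dQ = 1 + 2*1*Q
At Q = 3:
MC = 1 + 2*3
MC = 1 + 6 = 7

7


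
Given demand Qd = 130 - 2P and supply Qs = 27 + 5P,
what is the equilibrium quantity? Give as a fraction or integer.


First find equilibrium price:
130 - 2P = 27 + 5P
P* = 103/7 = 103/7
Then substitute into demand:
Q* = 130 - 2 * 103/7 = 704/7

704/7


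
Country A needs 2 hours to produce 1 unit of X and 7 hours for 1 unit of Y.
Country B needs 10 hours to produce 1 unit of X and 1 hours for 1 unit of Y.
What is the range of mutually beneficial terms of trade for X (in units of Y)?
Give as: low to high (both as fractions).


Opportunity cost of X for Country A = hours_X / hours_Y = 2/7 = 2/7 units of Y
Opportunity cost of X for Country B = hours_X / hours_Y = 10/1 = 10 units of Y
Terms of trade must be between the two opportunity costs.
Range: 2/7 to 10

2/7 to 10


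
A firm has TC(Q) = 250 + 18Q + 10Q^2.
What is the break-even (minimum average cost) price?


AC(Q) = 250/Q + 18 + 10Q
To minimize: dAC/dQ = -250/Q^2 + 10 = 0
Q^2 = 250/10 = 25
Q* = 5
Min AC = 250/5 + 18 + 10*5
Min AC = 50 + 18 + 50 = 118

118


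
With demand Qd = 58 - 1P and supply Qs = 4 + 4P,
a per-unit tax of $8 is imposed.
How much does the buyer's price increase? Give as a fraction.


With a per-unit tax, the buyer's price increase depends on relative slopes.
Supply slope: d = 4, Demand slope: b = 1
Buyer's price increase = d * tax / (b + d)
= 4 * 8 / (1 + 4)
= 32 / 5 = 32/5

32/5


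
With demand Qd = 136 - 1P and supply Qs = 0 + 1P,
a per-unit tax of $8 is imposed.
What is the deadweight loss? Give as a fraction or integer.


Pre-tax equilibrium quantity: Q* = 68
Post-tax equilibrium quantity: Q_tax = 64
Reduction in quantity: Q* - Q_tax = 4
DWL = (1/2) * tax * (Q* - Q_tax)
DWL = (1/2) * 8 * 4 = 16

16


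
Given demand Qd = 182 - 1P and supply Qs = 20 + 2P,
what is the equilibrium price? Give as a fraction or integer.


At equilibrium, Qd = Qs.
182 - 1P = 20 + 2P
182 - 20 = 1P + 2P
162 = 3P
P* = 162/3 = 54

54


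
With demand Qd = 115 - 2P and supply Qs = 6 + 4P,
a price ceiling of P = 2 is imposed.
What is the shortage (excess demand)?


At P = 2:
Qd = 115 - 2*2 = 111
Qs = 6 + 4*2 = 14
Shortage = Qd - Qs = 111 - 14 = 97

97


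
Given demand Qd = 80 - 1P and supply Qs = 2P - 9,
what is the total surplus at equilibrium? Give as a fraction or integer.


Find equilibrium: 80 - 1P = 2P - 9
80 + 9 = 3P
P* = 89/3 = 89/3
Q* = 2*89/3 - 9 = 151/3
Inverse demand: P = 80 - Q/1, so P_max = 80
Inverse supply: P = 9/2 + Q/2, so P_min = 9/2
CS = (1/2) * 151/3 * (80 - 89/3) = 22801/18
PS = (1/2) * 151/3 * (89/3 - 9/2) = 22801/36
TS = CS + PS = 22801/18 + 22801/36 = 22801/12

22801/12


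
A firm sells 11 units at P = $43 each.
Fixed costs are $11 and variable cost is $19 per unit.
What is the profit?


Total Revenue = P * Q = 43 * 11 = $473
Total Cost = FC + VC*Q = 11 + 19*11 = $220
Profit = TR - TC = 473 - 220 = $253

$253


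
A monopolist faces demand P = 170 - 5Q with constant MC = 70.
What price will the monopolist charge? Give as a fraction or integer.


MR = 170 - 10Q
Set MR = MC: 170 - 10Q = 70
Q* = 10
Substitute into demand:
P* = 170 - 5*10 = 120

120


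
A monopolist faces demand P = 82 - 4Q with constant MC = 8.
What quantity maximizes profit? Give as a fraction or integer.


TR = P*Q = (82 - 4Q)Q = 82Q - 4Q^2
MR = dTR/dQ = 82 - 8Q
Set MR = MC:
82 - 8Q = 8
74 = 8Q
Q* = 74/8 = 37/4

37/4


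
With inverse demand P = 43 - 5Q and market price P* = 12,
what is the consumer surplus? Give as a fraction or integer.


Maximum willingness to pay (at Q=0): P_max = 43
Quantity demanded at P* = 12:
Q* = (43 - 12)/5 = 31/5
CS = (1/2) * Q* * (P_max - P*)
CS = (1/2) * 31/5 * (43 - 12)
CS = (1/2) * 31/5 * 31 = 961/10

961/10


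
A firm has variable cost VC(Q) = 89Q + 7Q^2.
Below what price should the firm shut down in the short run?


AVC(Q) = VC(Q)/Q = 89 + 7Q
AVC is increasing in Q, so minimum AVC is at Q -> 0+.
Min AVC = 89
The firm should shut down if P < 89.

89


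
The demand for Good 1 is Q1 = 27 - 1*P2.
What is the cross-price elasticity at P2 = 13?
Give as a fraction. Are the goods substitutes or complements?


dQ1/dP2 = -1
At P2 = 13: Q1 = 27 - 1*13 = 14
Exy = (dQ1/dP2)(P2/Q1) = -1 * 13 / 14 = -13/14
Since Exy < 0, the goods are complements.

-13/14 (complements)


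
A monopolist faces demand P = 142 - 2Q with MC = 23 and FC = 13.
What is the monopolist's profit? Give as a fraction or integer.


MR = MC: 142 - 4Q = 23
Q* = 119/4
P* = 142 - 2*119/4 = 165/2
Profit = (P* - MC)*Q* - FC
= (165/2 - 23)*119/4 - 13
= 119/2*119/4 - 13
= 14161/8 - 13 = 14057/8

14057/8


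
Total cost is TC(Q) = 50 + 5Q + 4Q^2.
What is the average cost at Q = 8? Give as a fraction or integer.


TC(8) = 50 + 5*8 + 4*8^2
TC(8) = 50 + 40 + 256 = 346
AC = TC/Q = 346/8 = 173/4

173/4


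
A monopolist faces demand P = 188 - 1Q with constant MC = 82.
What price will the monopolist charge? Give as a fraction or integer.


MR = 188 - 2Q
Set MR = MC: 188 - 2Q = 82
Q* = 53
Substitute into demand:
P* = 188 - 1*53 = 135

135


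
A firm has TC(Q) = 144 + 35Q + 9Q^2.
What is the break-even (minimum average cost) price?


AC(Q) = 144/Q + 35 + 9Q
To minimize: dAC/dQ = -144/Q^2 + 9 = 0
Q^2 = 144/9 = 16
Q* = 4
Min AC = 144/4 + 35 + 9*4
Min AC = 36 + 35 + 36 = 107

107


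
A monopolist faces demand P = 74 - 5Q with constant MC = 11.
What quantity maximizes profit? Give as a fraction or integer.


TR = P*Q = (74 - 5Q)Q = 74Q - 5Q^2
MR = dTR/dQ = 74 - 10Q
Set MR = MC:
74 - 10Q = 11
63 = 10Q
Q* = 63/10 = 63/10

63/10


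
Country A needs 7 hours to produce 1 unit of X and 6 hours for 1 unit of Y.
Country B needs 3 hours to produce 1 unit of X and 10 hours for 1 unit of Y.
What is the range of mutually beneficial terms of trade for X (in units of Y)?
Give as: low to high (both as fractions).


Opportunity cost of X for Country A = hours_X / hours_Y = 7/6 = 7/6 units of Y
Opportunity cost of X for Country B = hours_X / hours_Y = 3/10 = 3/10 units of Y
Terms of trade must be between the two opportunity costs.
Range: 3/10 to 7/6

3/10 to 7/6


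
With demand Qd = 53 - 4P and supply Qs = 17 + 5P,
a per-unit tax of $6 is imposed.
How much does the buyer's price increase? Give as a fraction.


With a per-unit tax, the buyer's price increase depends on relative slopes.
Supply slope: d = 5, Demand slope: b = 4
Buyer's price increase = d * tax / (b + d)
= 5 * 6 / (4 + 5)
= 30 / 9 = 10/3

10/3


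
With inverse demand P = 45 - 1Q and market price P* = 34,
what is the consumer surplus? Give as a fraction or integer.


Maximum willingness to pay (at Q=0): P_max = 45
Quantity demanded at P* = 34:
Q* = (45 - 34)/1 = 11
CS = (1/2) * Q* * (P_max - P*)
CS = (1/2) * 11 * (45 - 34)
CS = (1/2) * 11 * 11 = 121/2

121/2


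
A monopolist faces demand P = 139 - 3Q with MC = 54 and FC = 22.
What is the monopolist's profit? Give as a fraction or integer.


MR = MC: 139 - 6Q = 54
Q* = 85/6
P* = 139 - 3*85/6 = 193/2
Profit = (P* - MC)*Q* - FC
= (193/2 - 54)*85/6 - 22
= 85/2*85/6 - 22
= 7225/12 - 22 = 6961/12

6961/12


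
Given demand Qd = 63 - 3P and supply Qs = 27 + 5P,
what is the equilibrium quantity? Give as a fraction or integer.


First find equilibrium price:
63 - 3P = 27 + 5P
P* = 36/8 = 9/2
Then substitute into demand:
Q* = 63 - 3 * 9/2 = 99/2

99/2


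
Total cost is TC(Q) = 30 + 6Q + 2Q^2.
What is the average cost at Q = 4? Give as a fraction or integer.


TC(4) = 30 + 6*4 + 2*4^2
TC(4) = 30 + 24 + 32 = 86
AC = TC/Q = 86/4 = 43/2

43/2


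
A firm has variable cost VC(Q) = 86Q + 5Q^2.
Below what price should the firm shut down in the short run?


AVC(Q) = VC(Q)/Q = 86 + 5Q
AVC is increasing in Q, so minimum AVC is at Q -> 0+.
Min AVC = 86
The firm should shut down if P < 86.

86


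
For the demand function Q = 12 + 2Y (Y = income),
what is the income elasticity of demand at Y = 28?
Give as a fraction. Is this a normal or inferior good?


dQ/dY = 2
At Y = 28: Q = 12 + 2*28 = 68
Ey = (dQ/dY)(Y/Q) = 2 * 28 / 68 = 14/17
Since Ey > 0, this is a normal good.

14/17 (normal good)


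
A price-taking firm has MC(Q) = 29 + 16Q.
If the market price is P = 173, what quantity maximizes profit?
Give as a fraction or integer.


In perfect competition, profit is maximized where P = MC.
173 = 29 + 16Q
144 = 16Q
Q* = 144/16 = 9

9


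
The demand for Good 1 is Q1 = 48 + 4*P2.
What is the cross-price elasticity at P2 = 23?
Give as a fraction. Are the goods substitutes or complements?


dQ1/dP2 = 4
At P2 = 23: Q1 = 48 + 4*23 = 140
Exy = (dQ1/dP2)(P2/Q1) = 4 * 23 / 140 = 23/35
Since Exy > 0, the goods are substitutes.

23/35 (substitutes)


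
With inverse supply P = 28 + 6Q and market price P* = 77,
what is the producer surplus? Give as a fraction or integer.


Minimum supply price (at Q=0): P_min = 28
Quantity supplied at P* = 77:
Q* = (77 - 28)/6 = 49/6
PS = (1/2) * Q* * (P* - P_min)
PS = (1/2) * 49/6 * (77 - 28)
PS = (1/2) * 49/6 * 49 = 2401/12

2401/12


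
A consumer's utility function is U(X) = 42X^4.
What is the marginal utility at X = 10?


MU = dU/dX = 42*4*X^(4-1)
MU = 168*X^3
At X = 10:
MU = 168 * 10^3
MU = 168 * 1000 = 168000

168000


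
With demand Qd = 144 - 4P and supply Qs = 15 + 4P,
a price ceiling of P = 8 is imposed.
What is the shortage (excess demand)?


At P = 8:
Qd = 144 - 4*8 = 112
Qs = 15 + 4*8 = 47
Shortage = Qd - Qs = 112 - 47 = 65

65


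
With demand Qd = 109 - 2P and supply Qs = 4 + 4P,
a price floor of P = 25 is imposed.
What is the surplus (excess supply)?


At P = 25:
Qd = 109 - 2*25 = 59
Qs = 4 + 4*25 = 104
Surplus = Qs - Qd = 104 - 59 = 45

45


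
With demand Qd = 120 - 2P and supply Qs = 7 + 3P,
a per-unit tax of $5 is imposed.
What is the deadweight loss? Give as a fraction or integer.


Pre-tax equilibrium quantity: Q* = 374/5
Post-tax equilibrium quantity: Q_tax = 344/5
Reduction in quantity: Q* - Q_tax = 6
DWL = (1/2) * tax * (Q* - Q_tax)
DWL = (1/2) * 5 * 6 = 15

15


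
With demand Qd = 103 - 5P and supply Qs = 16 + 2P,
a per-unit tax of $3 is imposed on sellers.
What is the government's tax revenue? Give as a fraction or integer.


With tax on sellers, new supply: Qs' = 16 + 2(P - 3)
= 10 + 2P
New equilibrium quantity:
Q_new = 256/7
Tax revenue = tax * Q_new = 3 * 256/7 = 768/7

768/7


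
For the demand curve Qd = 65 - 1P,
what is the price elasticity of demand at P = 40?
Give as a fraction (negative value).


dQ/dP = -1
At P = 40: Q = 65 - 1*40 = 25
E = (dQ/dP)(P/Q) = (-1)(40/25) = -8/5

-8/5


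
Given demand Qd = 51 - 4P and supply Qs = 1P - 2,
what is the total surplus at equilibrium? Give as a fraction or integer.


Find equilibrium: 51 - 4P = 1P - 2
51 + 2 = 5P
P* = 53/5 = 53/5
Q* = 1*53/5 - 2 = 43/5
Inverse demand: P = 51/4 - Q/4, so P_max = 51/4
Inverse supply: P = 2 + Q/1, so P_min = 2
CS = (1/2) * 43/5 * (51/4 - 53/5) = 1849/200
PS = (1/2) * 43/5 * (53/5 - 2) = 1849/50
TS = CS + PS = 1849/200 + 1849/50 = 1849/40

1849/40


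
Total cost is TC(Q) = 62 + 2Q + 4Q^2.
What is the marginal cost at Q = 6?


MC = dTC/dQ = 2 + 2*4*Q
At Q = 6:
MC = 2 + 8*6
MC = 2 + 48 = 50

50


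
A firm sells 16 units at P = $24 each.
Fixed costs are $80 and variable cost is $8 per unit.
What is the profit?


Total Revenue = P * Q = 24 * 16 = $384
Total Cost = FC + VC*Q = 80 + 8*16 = $208
Profit = TR - TC = 384 - 208 = $176

$176


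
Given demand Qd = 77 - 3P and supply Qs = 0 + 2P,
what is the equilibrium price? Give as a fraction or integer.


At equilibrium, Qd = Qs.
77 - 3P = 0 + 2P
77 - 0 = 3P + 2P
77 = 5P
P* = 77/5 = 77/5

77/5


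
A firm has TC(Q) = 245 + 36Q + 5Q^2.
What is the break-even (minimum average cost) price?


AC(Q) = 245/Q + 36 + 5Q
To minimize: dAC/dQ = -245/Q^2 + 5 = 0
Q^2 = 245/5 = 49
Q* = 7
Min AC = 245/7 + 36 + 5*7
Min AC = 35 + 36 + 35 = 106

106


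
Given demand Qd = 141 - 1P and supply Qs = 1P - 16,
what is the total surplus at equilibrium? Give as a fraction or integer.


Find equilibrium: 141 - 1P = 1P - 16
141 + 16 = 2P
P* = 157/2 = 157/2
Q* = 1*157/2 - 16 = 125/2
Inverse demand: P = 141 - Q/1, so P_max = 141
Inverse supply: P = 16 + Q/1, so P_min = 16
CS = (1/2) * 125/2 * (141 - 157/2) = 15625/8
PS = (1/2) * 125/2 * (157/2 - 16) = 15625/8
TS = CS + PS = 15625/8 + 15625/8 = 15625/4

15625/4


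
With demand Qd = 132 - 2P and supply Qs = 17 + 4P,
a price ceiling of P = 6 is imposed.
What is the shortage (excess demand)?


At P = 6:
Qd = 132 - 2*6 = 120
Qs = 17 + 4*6 = 41
Shortage = Qd - Qs = 120 - 41 = 79

79


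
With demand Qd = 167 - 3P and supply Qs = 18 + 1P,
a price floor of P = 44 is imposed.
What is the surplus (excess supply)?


At P = 44:
Qd = 167 - 3*44 = 35
Qs = 18 + 1*44 = 62
Surplus = Qs - Qd = 62 - 35 = 27

27


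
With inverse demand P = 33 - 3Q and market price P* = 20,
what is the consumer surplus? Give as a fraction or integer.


Maximum willingness to pay (at Q=0): P_max = 33
Quantity demanded at P* = 20:
Q* = (33 - 20)/3 = 13/3
CS = (1/2) * Q* * (P_max - P*)
CS = (1/2) * 13/3 * (33 - 20)
CS = (1/2) * 13/3 * 13 = 169/6

169/6


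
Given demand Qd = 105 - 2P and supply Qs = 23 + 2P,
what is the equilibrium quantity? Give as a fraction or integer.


First find equilibrium price:
105 - 2P = 23 + 2P
P* = 82/4 = 41/2
Then substitute into demand:
Q* = 105 - 2 * 41/2 = 64

64


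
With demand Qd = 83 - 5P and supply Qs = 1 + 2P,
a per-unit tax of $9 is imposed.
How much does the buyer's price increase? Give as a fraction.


With a per-unit tax, the buyer's price increase depends on relative slopes.
Supply slope: d = 2, Demand slope: b = 5
Buyer's price increase = d * tax / (b + d)
= 2 * 9 / (5 + 2)
= 18 / 7 = 18/7

18/7


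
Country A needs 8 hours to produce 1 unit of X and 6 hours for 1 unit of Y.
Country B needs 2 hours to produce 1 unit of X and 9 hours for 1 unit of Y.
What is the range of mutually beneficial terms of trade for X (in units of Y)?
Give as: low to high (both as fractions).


Opportunity cost of X for Country A = hours_X / hours_Y = 8/6 = 4/3 units of Y
Opportunity cost of X for Country B = hours_X / hours_Y = 2/9 = 2/9 units of Y
Terms of trade must be between the two opportunity costs.
Range: 2/9 to 4/3

2/9 to 4/3


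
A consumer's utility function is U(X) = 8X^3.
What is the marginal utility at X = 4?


MU = dU/dX = 8*3*X^(3-1)
MU = 24*X^2
At X = 4:
MU = 24 * 4^2
MU = 24 * 16 = 384

384


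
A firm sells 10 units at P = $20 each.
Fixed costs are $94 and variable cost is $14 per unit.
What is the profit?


Total Revenue = P * Q = 20 * 10 = $200
Total Cost = FC + VC*Q = 94 + 14*10 = $234
Profit = TR - TC = 200 - 234 = $-34

$-34


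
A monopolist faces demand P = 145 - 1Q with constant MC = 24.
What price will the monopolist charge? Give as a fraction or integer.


MR = 145 - 2Q
Set MR = MC: 145 - 2Q = 24
Q* = 121/2
Substitute into demand:
P* = 145 - 1*121/2 = 169/2

169/2


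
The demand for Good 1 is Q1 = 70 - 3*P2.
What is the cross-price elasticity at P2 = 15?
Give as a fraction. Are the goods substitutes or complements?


dQ1/dP2 = -3
At P2 = 15: Q1 = 70 - 3*15 = 25
Exy = (dQ1/dP2)(P2/Q1) = -3 * 15 / 25 = -9/5
Since Exy < 0, the goods are complements.

-9/5 (complements)


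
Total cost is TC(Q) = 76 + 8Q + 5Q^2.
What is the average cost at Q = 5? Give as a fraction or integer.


TC(5) = 76 + 8*5 + 5*5^2
TC(5) = 76 + 40 + 125 = 241
AC = TC/Q = 241/5 = 241/5

241/5


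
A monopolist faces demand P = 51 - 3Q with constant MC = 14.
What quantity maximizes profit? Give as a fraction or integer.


TR = P*Q = (51 - 3Q)Q = 51Q - 3Q^2
MR = dTR/dQ = 51 - 6Q
Set MR = MC:
51 - 6Q = 14
37 = 6Q
Q* = 37/6 = 37/6

37/6


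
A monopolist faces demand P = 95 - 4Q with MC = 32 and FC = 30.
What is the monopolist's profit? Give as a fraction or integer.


MR = MC: 95 - 8Q = 32
Q* = 63/8
P* = 95 - 4*63/8 = 127/2
Profit = (P* - MC)*Q* - FC
= (127/2 - 32)*63/8 - 30
= 63/2*63/8 - 30
= 3969/16 - 30 = 3489/16

3489/16


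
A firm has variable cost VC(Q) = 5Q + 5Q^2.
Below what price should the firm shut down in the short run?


AVC(Q) = VC(Q)/Q = 5 + 5Q
AVC is increasing in Q, so minimum AVC is at Q -> 0+.
Min AVC = 5
The firm should shut down if P < 5.

5
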